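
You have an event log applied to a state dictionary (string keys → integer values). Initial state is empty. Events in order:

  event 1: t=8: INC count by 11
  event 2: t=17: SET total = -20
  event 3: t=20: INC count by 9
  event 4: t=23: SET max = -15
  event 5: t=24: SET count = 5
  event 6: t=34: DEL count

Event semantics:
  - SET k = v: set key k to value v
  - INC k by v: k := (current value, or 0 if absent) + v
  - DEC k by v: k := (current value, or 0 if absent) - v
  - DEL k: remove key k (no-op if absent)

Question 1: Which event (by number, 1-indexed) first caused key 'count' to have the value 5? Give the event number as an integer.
Looking for first event where count becomes 5:
  event 1: count = 11
  event 2: count = 11
  event 3: count = 20
  event 4: count = 20
  event 5: count 20 -> 5  <-- first match

Answer: 5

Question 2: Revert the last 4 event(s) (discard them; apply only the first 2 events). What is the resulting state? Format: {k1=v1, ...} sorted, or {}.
Keep first 2 events (discard last 4):
  after event 1 (t=8: INC count by 11): {count=11}
  after event 2 (t=17: SET total = -20): {count=11, total=-20}

Answer: {count=11, total=-20}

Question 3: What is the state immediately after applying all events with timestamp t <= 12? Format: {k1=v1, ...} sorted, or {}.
Answer: {count=11}

Derivation:
Apply events with t <= 12 (1 events):
  after event 1 (t=8: INC count by 11): {count=11}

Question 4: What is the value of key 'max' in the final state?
Track key 'max' through all 6 events:
  event 1 (t=8: INC count by 11): max unchanged
  event 2 (t=17: SET total = -20): max unchanged
  event 3 (t=20: INC count by 9): max unchanged
  event 4 (t=23: SET max = -15): max (absent) -> -15
  event 5 (t=24: SET count = 5): max unchanged
  event 6 (t=34: DEL count): max unchanged
Final: max = -15

Answer: -15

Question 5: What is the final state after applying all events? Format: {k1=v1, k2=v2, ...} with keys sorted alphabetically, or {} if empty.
Answer: {max=-15, total=-20}

Derivation:
  after event 1 (t=8: INC count by 11): {count=11}
  after event 2 (t=17: SET total = -20): {count=11, total=-20}
  after event 3 (t=20: INC count by 9): {count=20, total=-20}
  after event 4 (t=23: SET max = -15): {count=20, max=-15, total=-20}
  after event 5 (t=24: SET count = 5): {count=5, max=-15, total=-20}
  after event 6 (t=34: DEL count): {max=-15, total=-20}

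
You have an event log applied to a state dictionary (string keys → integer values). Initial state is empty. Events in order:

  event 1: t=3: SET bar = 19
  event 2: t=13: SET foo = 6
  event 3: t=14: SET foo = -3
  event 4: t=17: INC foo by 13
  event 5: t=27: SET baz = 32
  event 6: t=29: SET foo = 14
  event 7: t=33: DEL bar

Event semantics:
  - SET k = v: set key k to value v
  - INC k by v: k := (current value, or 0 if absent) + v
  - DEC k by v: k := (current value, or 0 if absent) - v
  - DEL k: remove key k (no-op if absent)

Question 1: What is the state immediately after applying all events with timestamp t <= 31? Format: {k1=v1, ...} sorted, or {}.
Apply events with t <= 31 (6 events):
  after event 1 (t=3: SET bar = 19): {bar=19}
  after event 2 (t=13: SET foo = 6): {bar=19, foo=6}
  after event 3 (t=14: SET foo = -3): {bar=19, foo=-3}
  after event 4 (t=17: INC foo by 13): {bar=19, foo=10}
  after event 5 (t=27: SET baz = 32): {bar=19, baz=32, foo=10}
  after event 6 (t=29: SET foo = 14): {bar=19, baz=32, foo=14}

Answer: {bar=19, baz=32, foo=14}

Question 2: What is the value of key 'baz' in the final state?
Track key 'baz' through all 7 events:
  event 1 (t=3: SET bar = 19): baz unchanged
  event 2 (t=13: SET foo = 6): baz unchanged
  event 3 (t=14: SET foo = -3): baz unchanged
  event 4 (t=17: INC foo by 13): baz unchanged
  event 5 (t=27: SET baz = 32): baz (absent) -> 32
  event 6 (t=29: SET foo = 14): baz unchanged
  event 7 (t=33: DEL bar): baz unchanged
Final: baz = 32

Answer: 32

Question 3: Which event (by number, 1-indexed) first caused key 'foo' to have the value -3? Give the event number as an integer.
Answer: 3

Derivation:
Looking for first event where foo becomes -3:
  event 2: foo = 6
  event 3: foo 6 -> -3  <-- first match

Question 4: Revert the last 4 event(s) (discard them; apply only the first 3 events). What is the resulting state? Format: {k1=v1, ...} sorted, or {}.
Keep first 3 events (discard last 4):
  after event 1 (t=3: SET bar = 19): {bar=19}
  after event 2 (t=13: SET foo = 6): {bar=19, foo=6}
  after event 3 (t=14: SET foo = -3): {bar=19, foo=-3}

Answer: {bar=19, foo=-3}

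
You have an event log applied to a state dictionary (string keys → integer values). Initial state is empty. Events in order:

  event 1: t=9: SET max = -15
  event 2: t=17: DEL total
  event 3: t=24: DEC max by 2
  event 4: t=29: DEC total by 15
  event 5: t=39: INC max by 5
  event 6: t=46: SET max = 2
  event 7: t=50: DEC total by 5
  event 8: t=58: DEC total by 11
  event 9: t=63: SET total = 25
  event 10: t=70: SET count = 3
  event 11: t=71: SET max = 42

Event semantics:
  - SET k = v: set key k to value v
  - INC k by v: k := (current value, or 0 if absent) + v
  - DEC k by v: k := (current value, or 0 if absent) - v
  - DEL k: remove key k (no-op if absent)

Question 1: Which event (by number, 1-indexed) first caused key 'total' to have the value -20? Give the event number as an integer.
Answer: 7

Derivation:
Looking for first event where total becomes -20:
  event 4: total = -15
  event 5: total = -15
  event 6: total = -15
  event 7: total -15 -> -20  <-- first match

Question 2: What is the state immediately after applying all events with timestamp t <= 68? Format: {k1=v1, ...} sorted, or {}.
Answer: {max=2, total=25}

Derivation:
Apply events with t <= 68 (9 events):
  after event 1 (t=9: SET max = -15): {max=-15}
  after event 2 (t=17: DEL total): {max=-15}
  after event 3 (t=24: DEC max by 2): {max=-17}
  after event 4 (t=29: DEC total by 15): {max=-17, total=-15}
  after event 5 (t=39: INC max by 5): {max=-12, total=-15}
  after event 6 (t=46: SET max = 2): {max=2, total=-15}
  after event 7 (t=50: DEC total by 5): {max=2, total=-20}
  after event 8 (t=58: DEC total by 11): {max=2, total=-31}
  after event 9 (t=63: SET total = 25): {max=2, total=25}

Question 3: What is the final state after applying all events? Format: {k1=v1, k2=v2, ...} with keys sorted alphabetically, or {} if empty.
  after event 1 (t=9: SET max = -15): {max=-15}
  after event 2 (t=17: DEL total): {max=-15}
  after event 3 (t=24: DEC max by 2): {max=-17}
  after event 4 (t=29: DEC total by 15): {max=-17, total=-15}
  after event 5 (t=39: INC max by 5): {max=-12, total=-15}
  after event 6 (t=46: SET max = 2): {max=2, total=-15}
  after event 7 (t=50: DEC total by 5): {max=2, total=-20}
  after event 8 (t=58: DEC total by 11): {max=2, total=-31}
  after event 9 (t=63: SET total = 25): {max=2, total=25}
  after event 10 (t=70: SET count = 3): {count=3, max=2, total=25}
  after event 11 (t=71: SET max = 42): {count=3, max=42, total=25}

Answer: {count=3, max=42, total=25}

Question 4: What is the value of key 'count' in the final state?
Answer: 3

Derivation:
Track key 'count' through all 11 events:
  event 1 (t=9: SET max = -15): count unchanged
  event 2 (t=17: DEL total): count unchanged
  event 3 (t=24: DEC max by 2): count unchanged
  event 4 (t=29: DEC total by 15): count unchanged
  event 5 (t=39: INC max by 5): count unchanged
  event 6 (t=46: SET max = 2): count unchanged
  event 7 (t=50: DEC total by 5): count unchanged
  event 8 (t=58: DEC total by 11): count unchanged
  event 9 (t=63: SET total = 25): count unchanged
  event 10 (t=70: SET count = 3): count (absent) -> 3
  event 11 (t=71: SET max = 42): count unchanged
Final: count = 3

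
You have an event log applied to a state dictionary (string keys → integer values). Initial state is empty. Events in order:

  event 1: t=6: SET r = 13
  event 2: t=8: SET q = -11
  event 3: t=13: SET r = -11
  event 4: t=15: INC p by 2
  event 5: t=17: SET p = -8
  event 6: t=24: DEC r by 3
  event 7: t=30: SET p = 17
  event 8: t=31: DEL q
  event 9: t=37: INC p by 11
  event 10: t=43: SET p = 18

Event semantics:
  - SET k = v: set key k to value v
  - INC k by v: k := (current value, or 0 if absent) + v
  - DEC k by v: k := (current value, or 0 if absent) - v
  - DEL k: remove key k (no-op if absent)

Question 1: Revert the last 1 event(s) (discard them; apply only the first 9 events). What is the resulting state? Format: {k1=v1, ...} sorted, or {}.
Answer: {p=28, r=-14}

Derivation:
Keep first 9 events (discard last 1):
  after event 1 (t=6: SET r = 13): {r=13}
  after event 2 (t=8: SET q = -11): {q=-11, r=13}
  after event 3 (t=13: SET r = -11): {q=-11, r=-11}
  after event 4 (t=15: INC p by 2): {p=2, q=-11, r=-11}
  after event 5 (t=17: SET p = -8): {p=-8, q=-11, r=-11}
  after event 6 (t=24: DEC r by 3): {p=-8, q=-11, r=-14}
  after event 7 (t=30: SET p = 17): {p=17, q=-11, r=-14}
  after event 8 (t=31: DEL q): {p=17, r=-14}
  after event 9 (t=37: INC p by 11): {p=28, r=-14}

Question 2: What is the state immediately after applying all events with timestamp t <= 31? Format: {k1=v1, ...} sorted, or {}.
Apply events with t <= 31 (8 events):
  after event 1 (t=6: SET r = 13): {r=13}
  after event 2 (t=8: SET q = -11): {q=-11, r=13}
  after event 3 (t=13: SET r = -11): {q=-11, r=-11}
  after event 4 (t=15: INC p by 2): {p=2, q=-11, r=-11}
  after event 5 (t=17: SET p = -8): {p=-8, q=-11, r=-11}
  after event 6 (t=24: DEC r by 3): {p=-8, q=-11, r=-14}
  after event 7 (t=30: SET p = 17): {p=17, q=-11, r=-14}
  after event 8 (t=31: DEL q): {p=17, r=-14}

Answer: {p=17, r=-14}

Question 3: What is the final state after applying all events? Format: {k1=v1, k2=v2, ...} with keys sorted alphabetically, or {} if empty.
  after event 1 (t=6: SET r = 13): {r=13}
  after event 2 (t=8: SET q = -11): {q=-11, r=13}
  after event 3 (t=13: SET r = -11): {q=-11, r=-11}
  after event 4 (t=15: INC p by 2): {p=2, q=-11, r=-11}
  after event 5 (t=17: SET p = -8): {p=-8, q=-11, r=-11}
  after event 6 (t=24: DEC r by 3): {p=-8, q=-11, r=-14}
  after event 7 (t=30: SET p = 17): {p=17, q=-11, r=-14}
  after event 8 (t=31: DEL q): {p=17, r=-14}
  after event 9 (t=37: INC p by 11): {p=28, r=-14}
  after event 10 (t=43: SET p = 18): {p=18, r=-14}

Answer: {p=18, r=-14}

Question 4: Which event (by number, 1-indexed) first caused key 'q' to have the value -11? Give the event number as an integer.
Answer: 2

Derivation:
Looking for first event where q becomes -11:
  event 2: q (absent) -> -11  <-- first match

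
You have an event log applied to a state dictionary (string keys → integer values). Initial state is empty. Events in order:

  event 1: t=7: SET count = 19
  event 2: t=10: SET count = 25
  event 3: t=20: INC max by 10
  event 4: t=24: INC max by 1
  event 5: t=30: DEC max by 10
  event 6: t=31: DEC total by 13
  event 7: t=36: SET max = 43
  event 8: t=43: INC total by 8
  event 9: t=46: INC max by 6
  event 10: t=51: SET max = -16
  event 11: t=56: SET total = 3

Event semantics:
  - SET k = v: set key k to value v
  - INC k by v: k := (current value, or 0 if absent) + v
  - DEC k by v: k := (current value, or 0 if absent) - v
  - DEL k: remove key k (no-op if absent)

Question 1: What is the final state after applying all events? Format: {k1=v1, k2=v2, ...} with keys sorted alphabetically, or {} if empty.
Answer: {count=25, max=-16, total=3}

Derivation:
  after event 1 (t=7: SET count = 19): {count=19}
  after event 2 (t=10: SET count = 25): {count=25}
  after event 3 (t=20: INC max by 10): {count=25, max=10}
  after event 4 (t=24: INC max by 1): {count=25, max=11}
  after event 5 (t=30: DEC max by 10): {count=25, max=1}
  after event 6 (t=31: DEC total by 13): {count=25, max=1, total=-13}
  after event 7 (t=36: SET max = 43): {count=25, max=43, total=-13}
  after event 8 (t=43: INC total by 8): {count=25, max=43, total=-5}
  after event 9 (t=46: INC max by 6): {count=25, max=49, total=-5}
  after event 10 (t=51: SET max = -16): {count=25, max=-16, total=-5}
  after event 11 (t=56: SET total = 3): {count=25, max=-16, total=3}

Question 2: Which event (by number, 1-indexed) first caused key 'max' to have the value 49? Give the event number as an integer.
Answer: 9

Derivation:
Looking for first event where max becomes 49:
  event 3: max = 10
  event 4: max = 11
  event 5: max = 1
  event 6: max = 1
  event 7: max = 43
  event 8: max = 43
  event 9: max 43 -> 49  <-- first match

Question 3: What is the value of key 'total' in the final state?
Answer: 3

Derivation:
Track key 'total' through all 11 events:
  event 1 (t=7: SET count = 19): total unchanged
  event 2 (t=10: SET count = 25): total unchanged
  event 3 (t=20: INC max by 10): total unchanged
  event 4 (t=24: INC max by 1): total unchanged
  event 5 (t=30: DEC max by 10): total unchanged
  event 6 (t=31: DEC total by 13): total (absent) -> -13
  event 7 (t=36: SET max = 43): total unchanged
  event 8 (t=43: INC total by 8): total -13 -> -5
  event 9 (t=46: INC max by 6): total unchanged
  event 10 (t=51: SET max = -16): total unchanged
  event 11 (t=56: SET total = 3): total -5 -> 3
Final: total = 3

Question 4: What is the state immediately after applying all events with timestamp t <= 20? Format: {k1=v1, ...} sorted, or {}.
Apply events with t <= 20 (3 events):
  after event 1 (t=7: SET count = 19): {count=19}
  after event 2 (t=10: SET count = 25): {count=25}
  after event 3 (t=20: INC max by 10): {count=25, max=10}

Answer: {count=25, max=10}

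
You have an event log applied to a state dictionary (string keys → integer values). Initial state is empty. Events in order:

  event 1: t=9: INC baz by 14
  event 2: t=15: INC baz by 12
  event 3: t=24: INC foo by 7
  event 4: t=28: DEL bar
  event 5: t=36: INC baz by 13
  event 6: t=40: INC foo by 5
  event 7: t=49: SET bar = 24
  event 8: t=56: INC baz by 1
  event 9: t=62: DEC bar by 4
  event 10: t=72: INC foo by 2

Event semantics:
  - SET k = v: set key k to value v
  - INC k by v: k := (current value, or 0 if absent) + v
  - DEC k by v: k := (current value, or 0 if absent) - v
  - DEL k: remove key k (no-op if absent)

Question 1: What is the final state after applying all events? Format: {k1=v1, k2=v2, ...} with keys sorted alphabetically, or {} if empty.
  after event 1 (t=9: INC baz by 14): {baz=14}
  after event 2 (t=15: INC baz by 12): {baz=26}
  after event 3 (t=24: INC foo by 7): {baz=26, foo=7}
  after event 4 (t=28: DEL bar): {baz=26, foo=7}
  after event 5 (t=36: INC baz by 13): {baz=39, foo=7}
  after event 6 (t=40: INC foo by 5): {baz=39, foo=12}
  after event 7 (t=49: SET bar = 24): {bar=24, baz=39, foo=12}
  after event 8 (t=56: INC baz by 1): {bar=24, baz=40, foo=12}
  after event 9 (t=62: DEC bar by 4): {bar=20, baz=40, foo=12}
  after event 10 (t=72: INC foo by 2): {bar=20, baz=40, foo=14}

Answer: {bar=20, baz=40, foo=14}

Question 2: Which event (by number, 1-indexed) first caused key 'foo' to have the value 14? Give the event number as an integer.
Looking for first event where foo becomes 14:
  event 3: foo = 7
  event 4: foo = 7
  event 5: foo = 7
  event 6: foo = 12
  event 7: foo = 12
  event 8: foo = 12
  event 9: foo = 12
  event 10: foo 12 -> 14  <-- first match

Answer: 10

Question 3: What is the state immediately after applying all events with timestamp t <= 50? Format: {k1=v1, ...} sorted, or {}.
Apply events with t <= 50 (7 events):
  after event 1 (t=9: INC baz by 14): {baz=14}
  after event 2 (t=15: INC baz by 12): {baz=26}
  after event 3 (t=24: INC foo by 7): {baz=26, foo=7}
  after event 4 (t=28: DEL bar): {baz=26, foo=7}
  after event 5 (t=36: INC baz by 13): {baz=39, foo=7}
  after event 6 (t=40: INC foo by 5): {baz=39, foo=12}
  after event 7 (t=49: SET bar = 24): {bar=24, baz=39, foo=12}

Answer: {bar=24, baz=39, foo=12}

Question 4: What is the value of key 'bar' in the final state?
Answer: 20

Derivation:
Track key 'bar' through all 10 events:
  event 1 (t=9: INC baz by 14): bar unchanged
  event 2 (t=15: INC baz by 12): bar unchanged
  event 3 (t=24: INC foo by 7): bar unchanged
  event 4 (t=28: DEL bar): bar (absent) -> (absent)
  event 5 (t=36: INC baz by 13): bar unchanged
  event 6 (t=40: INC foo by 5): bar unchanged
  event 7 (t=49: SET bar = 24): bar (absent) -> 24
  event 8 (t=56: INC baz by 1): bar unchanged
  event 9 (t=62: DEC bar by 4): bar 24 -> 20
  event 10 (t=72: INC foo by 2): bar unchanged
Final: bar = 20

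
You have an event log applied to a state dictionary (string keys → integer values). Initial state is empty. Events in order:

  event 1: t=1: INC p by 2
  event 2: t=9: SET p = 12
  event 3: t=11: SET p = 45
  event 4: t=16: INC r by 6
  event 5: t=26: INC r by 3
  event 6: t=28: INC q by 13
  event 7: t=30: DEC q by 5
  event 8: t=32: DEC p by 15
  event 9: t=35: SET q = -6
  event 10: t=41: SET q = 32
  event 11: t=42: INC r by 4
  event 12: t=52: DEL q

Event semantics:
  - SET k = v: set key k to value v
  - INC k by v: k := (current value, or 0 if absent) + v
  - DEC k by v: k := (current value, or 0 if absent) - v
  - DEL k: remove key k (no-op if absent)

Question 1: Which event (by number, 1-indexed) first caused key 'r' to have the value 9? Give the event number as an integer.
Looking for first event where r becomes 9:
  event 4: r = 6
  event 5: r 6 -> 9  <-- first match

Answer: 5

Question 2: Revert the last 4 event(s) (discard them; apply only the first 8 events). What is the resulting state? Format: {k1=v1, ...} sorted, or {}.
Answer: {p=30, q=8, r=9}

Derivation:
Keep first 8 events (discard last 4):
  after event 1 (t=1: INC p by 2): {p=2}
  after event 2 (t=9: SET p = 12): {p=12}
  after event 3 (t=11: SET p = 45): {p=45}
  after event 4 (t=16: INC r by 6): {p=45, r=6}
  after event 5 (t=26: INC r by 3): {p=45, r=9}
  after event 6 (t=28: INC q by 13): {p=45, q=13, r=9}
  after event 7 (t=30: DEC q by 5): {p=45, q=8, r=9}
  after event 8 (t=32: DEC p by 15): {p=30, q=8, r=9}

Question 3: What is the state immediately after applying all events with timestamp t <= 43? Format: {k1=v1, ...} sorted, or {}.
Apply events with t <= 43 (11 events):
  after event 1 (t=1: INC p by 2): {p=2}
  after event 2 (t=9: SET p = 12): {p=12}
  after event 3 (t=11: SET p = 45): {p=45}
  after event 4 (t=16: INC r by 6): {p=45, r=6}
  after event 5 (t=26: INC r by 3): {p=45, r=9}
  after event 6 (t=28: INC q by 13): {p=45, q=13, r=9}
  after event 7 (t=30: DEC q by 5): {p=45, q=8, r=9}
  after event 8 (t=32: DEC p by 15): {p=30, q=8, r=9}
  after event 9 (t=35: SET q = -6): {p=30, q=-6, r=9}
  after event 10 (t=41: SET q = 32): {p=30, q=32, r=9}
  after event 11 (t=42: INC r by 4): {p=30, q=32, r=13}

Answer: {p=30, q=32, r=13}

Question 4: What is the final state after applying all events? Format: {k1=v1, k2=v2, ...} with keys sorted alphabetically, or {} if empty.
Answer: {p=30, r=13}

Derivation:
  after event 1 (t=1: INC p by 2): {p=2}
  after event 2 (t=9: SET p = 12): {p=12}
  after event 3 (t=11: SET p = 45): {p=45}
  after event 4 (t=16: INC r by 6): {p=45, r=6}
  after event 5 (t=26: INC r by 3): {p=45, r=9}
  after event 6 (t=28: INC q by 13): {p=45, q=13, r=9}
  after event 7 (t=30: DEC q by 5): {p=45, q=8, r=9}
  after event 8 (t=32: DEC p by 15): {p=30, q=8, r=9}
  after event 9 (t=35: SET q = -6): {p=30, q=-6, r=9}
  after event 10 (t=41: SET q = 32): {p=30, q=32, r=9}
  after event 11 (t=42: INC r by 4): {p=30, q=32, r=13}
  after event 12 (t=52: DEL q): {p=30, r=13}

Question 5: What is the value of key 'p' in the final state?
Track key 'p' through all 12 events:
  event 1 (t=1: INC p by 2): p (absent) -> 2
  event 2 (t=9: SET p = 12): p 2 -> 12
  event 3 (t=11: SET p = 45): p 12 -> 45
  event 4 (t=16: INC r by 6): p unchanged
  event 5 (t=26: INC r by 3): p unchanged
  event 6 (t=28: INC q by 13): p unchanged
  event 7 (t=30: DEC q by 5): p unchanged
  event 8 (t=32: DEC p by 15): p 45 -> 30
  event 9 (t=35: SET q = -6): p unchanged
  event 10 (t=41: SET q = 32): p unchanged
  event 11 (t=42: INC r by 4): p unchanged
  event 12 (t=52: DEL q): p unchanged
Final: p = 30

Answer: 30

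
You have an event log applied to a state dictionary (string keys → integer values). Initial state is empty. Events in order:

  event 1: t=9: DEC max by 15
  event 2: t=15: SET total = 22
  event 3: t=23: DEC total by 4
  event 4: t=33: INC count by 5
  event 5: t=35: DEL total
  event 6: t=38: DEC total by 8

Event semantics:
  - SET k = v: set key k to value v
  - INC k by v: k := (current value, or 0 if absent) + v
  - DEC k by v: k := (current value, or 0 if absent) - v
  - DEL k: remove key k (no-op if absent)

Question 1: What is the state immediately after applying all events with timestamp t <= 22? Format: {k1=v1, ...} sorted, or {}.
Apply events with t <= 22 (2 events):
  after event 1 (t=9: DEC max by 15): {max=-15}
  after event 2 (t=15: SET total = 22): {max=-15, total=22}

Answer: {max=-15, total=22}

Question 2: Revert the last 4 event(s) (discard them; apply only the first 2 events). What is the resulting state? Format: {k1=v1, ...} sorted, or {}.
Answer: {max=-15, total=22}

Derivation:
Keep first 2 events (discard last 4):
  after event 1 (t=9: DEC max by 15): {max=-15}
  after event 2 (t=15: SET total = 22): {max=-15, total=22}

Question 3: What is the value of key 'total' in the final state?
Answer: -8

Derivation:
Track key 'total' through all 6 events:
  event 1 (t=9: DEC max by 15): total unchanged
  event 2 (t=15: SET total = 22): total (absent) -> 22
  event 3 (t=23: DEC total by 4): total 22 -> 18
  event 4 (t=33: INC count by 5): total unchanged
  event 5 (t=35: DEL total): total 18 -> (absent)
  event 6 (t=38: DEC total by 8): total (absent) -> -8
Final: total = -8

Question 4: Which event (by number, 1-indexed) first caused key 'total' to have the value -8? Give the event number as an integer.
Answer: 6

Derivation:
Looking for first event where total becomes -8:
  event 2: total = 22
  event 3: total = 18
  event 4: total = 18
  event 5: total = (absent)
  event 6: total (absent) -> -8  <-- first match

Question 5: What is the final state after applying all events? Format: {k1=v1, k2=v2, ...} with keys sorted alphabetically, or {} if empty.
Answer: {count=5, max=-15, total=-8}

Derivation:
  after event 1 (t=9: DEC max by 15): {max=-15}
  after event 2 (t=15: SET total = 22): {max=-15, total=22}
  after event 3 (t=23: DEC total by 4): {max=-15, total=18}
  after event 4 (t=33: INC count by 5): {count=5, max=-15, total=18}
  after event 5 (t=35: DEL total): {count=5, max=-15}
  after event 6 (t=38: DEC total by 8): {count=5, max=-15, total=-8}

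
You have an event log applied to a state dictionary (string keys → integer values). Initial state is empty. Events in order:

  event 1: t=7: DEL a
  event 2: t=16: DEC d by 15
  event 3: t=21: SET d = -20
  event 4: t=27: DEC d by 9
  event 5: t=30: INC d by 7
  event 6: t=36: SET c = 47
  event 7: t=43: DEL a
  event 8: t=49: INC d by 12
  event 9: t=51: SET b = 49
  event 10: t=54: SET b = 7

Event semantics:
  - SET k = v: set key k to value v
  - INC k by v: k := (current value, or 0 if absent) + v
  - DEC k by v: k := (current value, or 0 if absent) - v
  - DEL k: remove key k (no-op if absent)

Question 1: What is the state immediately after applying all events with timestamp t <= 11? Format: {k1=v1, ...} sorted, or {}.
Answer: {}

Derivation:
Apply events with t <= 11 (1 events):
  after event 1 (t=7: DEL a): {}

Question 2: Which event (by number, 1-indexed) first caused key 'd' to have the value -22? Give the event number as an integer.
Answer: 5

Derivation:
Looking for first event where d becomes -22:
  event 2: d = -15
  event 3: d = -20
  event 4: d = -29
  event 5: d -29 -> -22  <-- first match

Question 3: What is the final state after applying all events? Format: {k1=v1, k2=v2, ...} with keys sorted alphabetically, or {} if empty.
Answer: {b=7, c=47, d=-10}

Derivation:
  after event 1 (t=7: DEL a): {}
  after event 2 (t=16: DEC d by 15): {d=-15}
  after event 3 (t=21: SET d = -20): {d=-20}
  after event 4 (t=27: DEC d by 9): {d=-29}
  after event 5 (t=30: INC d by 7): {d=-22}
  after event 6 (t=36: SET c = 47): {c=47, d=-22}
  after event 7 (t=43: DEL a): {c=47, d=-22}
  after event 8 (t=49: INC d by 12): {c=47, d=-10}
  after event 9 (t=51: SET b = 49): {b=49, c=47, d=-10}
  after event 10 (t=54: SET b = 7): {b=7, c=47, d=-10}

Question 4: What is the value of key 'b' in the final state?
Answer: 7

Derivation:
Track key 'b' through all 10 events:
  event 1 (t=7: DEL a): b unchanged
  event 2 (t=16: DEC d by 15): b unchanged
  event 3 (t=21: SET d = -20): b unchanged
  event 4 (t=27: DEC d by 9): b unchanged
  event 5 (t=30: INC d by 7): b unchanged
  event 6 (t=36: SET c = 47): b unchanged
  event 7 (t=43: DEL a): b unchanged
  event 8 (t=49: INC d by 12): b unchanged
  event 9 (t=51: SET b = 49): b (absent) -> 49
  event 10 (t=54: SET b = 7): b 49 -> 7
Final: b = 7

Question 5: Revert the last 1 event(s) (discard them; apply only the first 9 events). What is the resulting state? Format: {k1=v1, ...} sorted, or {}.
Keep first 9 events (discard last 1):
  after event 1 (t=7: DEL a): {}
  after event 2 (t=16: DEC d by 15): {d=-15}
  after event 3 (t=21: SET d = -20): {d=-20}
  after event 4 (t=27: DEC d by 9): {d=-29}
  after event 5 (t=30: INC d by 7): {d=-22}
  after event 6 (t=36: SET c = 47): {c=47, d=-22}
  after event 7 (t=43: DEL a): {c=47, d=-22}
  after event 8 (t=49: INC d by 12): {c=47, d=-10}
  after event 9 (t=51: SET b = 49): {b=49, c=47, d=-10}

Answer: {b=49, c=47, d=-10}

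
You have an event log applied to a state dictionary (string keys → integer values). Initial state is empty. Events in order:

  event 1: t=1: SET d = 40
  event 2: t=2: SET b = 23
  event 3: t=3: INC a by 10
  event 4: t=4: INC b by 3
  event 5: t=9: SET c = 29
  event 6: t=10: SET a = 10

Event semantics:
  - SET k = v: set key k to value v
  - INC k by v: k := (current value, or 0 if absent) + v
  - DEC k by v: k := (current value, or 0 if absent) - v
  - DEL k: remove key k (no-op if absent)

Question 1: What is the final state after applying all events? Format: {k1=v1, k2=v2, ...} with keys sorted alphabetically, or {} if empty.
  after event 1 (t=1: SET d = 40): {d=40}
  after event 2 (t=2: SET b = 23): {b=23, d=40}
  after event 3 (t=3: INC a by 10): {a=10, b=23, d=40}
  after event 4 (t=4: INC b by 3): {a=10, b=26, d=40}
  after event 5 (t=9: SET c = 29): {a=10, b=26, c=29, d=40}
  after event 6 (t=10: SET a = 10): {a=10, b=26, c=29, d=40}

Answer: {a=10, b=26, c=29, d=40}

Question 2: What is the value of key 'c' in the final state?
Track key 'c' through all 6 events:
  event 1 (t=1: SET d = 40): c unchanged
  event 2 (t=2: SET b = 23): c unchanged
  event 3 (t=3: INC a by 10): c unchanged
  event 4 (t=4: INC b by 3): c unchanged
  event 5 (t=9: SET c = 29): c (absent) -> 29
  event 6 (t=10: SET a = 10): c unchanged
Final: c = 29

Answer: 29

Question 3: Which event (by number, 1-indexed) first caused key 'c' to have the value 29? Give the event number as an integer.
Answer: 5

Derivation:
Looking for first event where c becomes 29:
  event 5: c (absent) -> 29  <-- first match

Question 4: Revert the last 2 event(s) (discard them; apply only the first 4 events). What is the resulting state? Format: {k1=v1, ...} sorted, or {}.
Keep first 4 events (discard last 2):
  after event 1 (t=1: SET d = 40): {d=40}
  after event 2 (t=2: SET b = 23): {b=23, d=40}
  after event 3 (t=3: INC a by 10): {a=10, b=23, d=40}
  after event 4 (t=4: INC b by 3): {a=10, b=26, d=40}

Answer: {a=10, b=26, d=40}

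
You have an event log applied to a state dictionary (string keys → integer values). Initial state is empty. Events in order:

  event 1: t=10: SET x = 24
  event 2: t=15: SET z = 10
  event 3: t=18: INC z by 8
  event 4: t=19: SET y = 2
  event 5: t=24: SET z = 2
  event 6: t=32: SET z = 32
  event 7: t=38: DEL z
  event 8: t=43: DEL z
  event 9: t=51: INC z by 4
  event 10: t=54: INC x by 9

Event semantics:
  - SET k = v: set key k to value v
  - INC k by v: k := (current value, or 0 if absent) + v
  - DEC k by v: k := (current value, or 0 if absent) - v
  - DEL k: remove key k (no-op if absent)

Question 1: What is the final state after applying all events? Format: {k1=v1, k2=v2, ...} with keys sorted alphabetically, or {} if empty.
Answer: {x=33, y=2, z=4}

Derivation:
  after event 1 (t=10: SET x = 24): {x=24}
  after event 2 (t=15: SET z = 10): {x=24, z=10}
  after event 3 (t=18: INC z by 8): {x=24, z=18}
  after event 4 (t=19: SET y = 2): {x=24, y=2, z=18}
  after event 5 (t=24: SET z = 2): {x=24, y=2, z=2}
  after event 6 (t=32: SET z = 32): {x=24, y=2, z=32}
  after event 7 (t=38: DEL z): {x=24, y=2}
  after event 8 (t=43: DEL z): {x=24, y=2}
  after event 9 (t=51: INC z by 4): {x=24, y=2, z=4}
  after event 10 (t=54: INC x by 9): {x=33, y=2, z=4}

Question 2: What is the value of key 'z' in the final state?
Answer: 4

Derivation:
Track key 'z' through all 10 events:
  event 1 (t=10: SET x = 24): z unchanged
  event 2 (t=15: SET z = 10): z (absent) -> 10
  event 3 (t=18: INC z by 8): z 10 -> 18
  event 4 (t=19: SET y = 2): z unchanged
  event 5 (t=24: SET z = 2): z 18 -> 2
  event 6 (t=32: SET z = 32): z 2 -> 32
  event 7 (t=38: DEL z): z 32 -> (absent)
  event 8 (t=43: DEL z): z (absent) -> (absent)
  event 9 (t=51: INC z by 4): z (absent) -> 4
  event 10 (t=54: INC x by 9): z unchanged
Final: z = 4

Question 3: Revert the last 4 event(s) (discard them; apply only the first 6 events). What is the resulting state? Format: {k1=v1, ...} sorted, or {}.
Answer: {x=24, y=2, z=32}

Derivation:
Keep first 6 events (discard last 4):
  after event 1 (t=10: SET x = 24): {x=24}
  after event 2 (t=15: SET z = 10): {x=24, z=10}
  after event 3 (t=18: INC z by 8): {x=24, z=18}
  after event 4 (t=19: SET y = 2): {x=24, y=2, z=18}
  after event 5 (t=24: SET z = 2): {x=24, y=2, z=2}
  after event 6 (t=32: SET z = 32): {x=24, y=2, z=32}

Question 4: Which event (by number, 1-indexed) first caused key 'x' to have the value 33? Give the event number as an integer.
Answer: 10

Derivation:
Looking for first event where x becomes 33:
  event 1: x = 24
  event 2: x = 24
  event 3: x = 24
  event 4: x = 24
  event 5: x = 24
  event 6: x = 24
  event 7: x = 24
  event 8: x = 24
  event 9: x = 24
  event 10: x 24 -> 33  <-- first match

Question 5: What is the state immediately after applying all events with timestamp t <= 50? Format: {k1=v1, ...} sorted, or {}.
Answer: {x=24, y=2}

Derivation:
Apply events with t <= 50 (8 events):
  after event 1 (t=10: SET x = 24): {x=24}
  after event 2 (t=15: SET z = 10): {x=24, z=10}
  after event 3 (t=18: INC z by 8): {x=24, z=18}
  after event 4 (t=19: SET y = 2): {x=24, y=2, z=18}
  after event 5 (t=24: SET z = 2): {x=24, y=2, z=2}
  after event 6 (t=32: SET z = 32): {x=24, y=2, z=32}
  after event 7 (t=38: DEL z): {x=24, y=2}
  after event 8 (t=43: DEL z): {x=24, y=2}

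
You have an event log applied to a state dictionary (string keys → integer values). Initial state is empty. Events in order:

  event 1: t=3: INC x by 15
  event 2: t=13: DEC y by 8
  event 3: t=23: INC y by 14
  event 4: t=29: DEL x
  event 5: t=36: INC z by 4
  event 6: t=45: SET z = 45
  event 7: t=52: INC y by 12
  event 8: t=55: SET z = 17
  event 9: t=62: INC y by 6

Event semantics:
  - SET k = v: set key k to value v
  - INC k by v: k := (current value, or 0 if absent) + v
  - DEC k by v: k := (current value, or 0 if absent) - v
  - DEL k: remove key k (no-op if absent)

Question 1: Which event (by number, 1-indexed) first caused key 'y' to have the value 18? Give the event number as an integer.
Looking for first event where y becomes 18:
  event 2: y = -8
  event 3: y = 6
  event 4: y = 6
  event 5: y = 6
  event 6: y = 6
  event 7: y 6 -> 18  <-- first match

Answer: 7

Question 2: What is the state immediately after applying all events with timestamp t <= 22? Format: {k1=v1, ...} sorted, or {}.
Answer: {x=15, y=-8}

Derivation:
Apply events with t <= 22 (2 events):
  after event 1 (t=3: INC x by 15): {x=15}
  after event 2 (t=13: DEC y by 8): {x=15, y=-8}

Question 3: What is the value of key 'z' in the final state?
Answer: 17

Derivation:
Track key 'z' through all 9 events:
  event 1 (t=3: INC x by 15): z unchanged
  event 2 (t=13: DEC y by 8): z unchanged
  event 3 (t=23: INC y by 14): z unchanged
  event 4 (t=29: DEL x): z unchanged
  event 5 (t=36: INC z by 4): z (absent) -> 4
  event 6 (t=45: SET z = 45): z 4 -> 45
  event 7 (t=52: INC y by 12): z unchanged
  event 8 (t=55: SET z = 17): z 45 -> 17
  event 9 (t=62: INC y by 6): z unchanged
Final: z = 17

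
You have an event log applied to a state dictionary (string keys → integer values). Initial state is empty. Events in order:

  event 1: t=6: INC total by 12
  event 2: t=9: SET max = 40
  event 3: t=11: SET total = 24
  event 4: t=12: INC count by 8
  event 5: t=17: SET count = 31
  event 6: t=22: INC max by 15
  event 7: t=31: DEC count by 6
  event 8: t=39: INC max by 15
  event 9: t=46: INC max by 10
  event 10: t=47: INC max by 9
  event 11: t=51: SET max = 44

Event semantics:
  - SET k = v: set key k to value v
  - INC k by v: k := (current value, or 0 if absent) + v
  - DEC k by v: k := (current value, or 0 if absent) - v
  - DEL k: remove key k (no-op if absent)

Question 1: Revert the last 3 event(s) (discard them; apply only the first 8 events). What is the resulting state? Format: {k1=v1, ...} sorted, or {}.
Keep first 8 events (discard last 3):
  after event 1 (t=6: INC total by 12): {total=12}
  after event 2 (t=9: SET max = 40): {max=40, total=12}
  after event 3 (t=11: SET total = 24): {max=40, total=24}
  after event 4 (t=12: INC count by 8): {count=8, max=40, total=24}
  after event 5 (t=17: SET count = 31): {count=31, max=40, total=24}
  after event 6 (t=22: INC max by 15): {count=31, max=55, total=24}
  after event 7 (t=31: DEC count by 6): {count=25, max=55, total=24}
  after event 8 (t=39: INC max by 15): {count=25, max=70, total=24}

Answer: {count=25, max=70, total=24}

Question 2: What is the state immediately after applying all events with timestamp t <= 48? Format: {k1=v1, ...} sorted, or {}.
Answer: {count=25, max=89, total=24}

Derivation:
Apply events with t <= 48 (10 events):
  after event 1 (t=6: INC total by 12): {total=12}
  after event 2 (t=9: SET max = 40): {max=40, total=12}
  after event 3 (t=11: SET total = 24): {max=40, total=24}
  after event 4 (t=12: INC count by 8): {count=8, max=40, total=24}
  after event 5 (t=17: SET count = 31): {count=31, max=40, total=24}
  after event 6 (t=22: INC max by 15): {count=31, max=55, total=24}
  after event 7 (t=31: DEC count by 6): {count=25, max=55, total=24}
  after event 8 (t=39: INC max by 15): {count=25, max=70, total=24}
  after event 9 (t=46: INC max by 10): {count=25, max=80, total=24}
  after event 10 (t=47: INC max by 9): {count=25, max=89, total=24}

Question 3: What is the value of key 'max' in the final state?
Answer: 44

Derivation:
Track key 'max' through all 11 events:
  event 1 (t=6: INC total by 12): max unchanged
  event 2 (t=9: SET max = 40): max (absent) -> 40
  event 3 (t=11: SET total = 24): max unchanged
  event 4 (t=12: INC count by 8): max unchanged
  event 5 (t=17: SET count = 31): max unchanged
  event 6 (t=22: INC max by 15): max 40 -> 55
  event 7 (t=31: DEC count by 6): max unchanged
  event 8 (t=39: INC max by 15): max 55 -> 70
  event 9 (t=46: INC max by 10): max 70 -> 80
  event 10 (t=47: INC max by 9): max 80 -> 89
  event 11 (t=51: SET max = 44): max 89 -> 44
Final: max = 44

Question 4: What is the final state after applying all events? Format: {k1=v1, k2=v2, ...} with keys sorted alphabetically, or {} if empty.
Answer: {count=25, max=44, total=24}

Derivation:
  after event 1 (t=6: INC total by 12): {total=12}
  after event 2 (t=9: SET max = 40): {max=40, total=12}
  after event 3 (t=11: SET total = 24): {max=40, total=24}
  after event 4 (t=12: INC count by 8): {count=8, max=40, total=24}
  after event 5 (t=17: SET count = 31): {count=31, max=40, total=24}
  after event 6 (t=22: INC max by 15): {count=31, max=55, total=24}
  after event 7 (t=31: DEC count by 6): {count=25, max=55, total=24}
  after event 8 (t=39: INC max by 15): {count=25, max=70, total=24}
  after event 9 (t=46: INC max by 10): {count=25, max=80, total=24}
  after event 10 (t=47: INC max by 9): {count=25, max=89, total=24}
  after event 11 (t=51: SET max = 44): {count=25, max=44, total=24}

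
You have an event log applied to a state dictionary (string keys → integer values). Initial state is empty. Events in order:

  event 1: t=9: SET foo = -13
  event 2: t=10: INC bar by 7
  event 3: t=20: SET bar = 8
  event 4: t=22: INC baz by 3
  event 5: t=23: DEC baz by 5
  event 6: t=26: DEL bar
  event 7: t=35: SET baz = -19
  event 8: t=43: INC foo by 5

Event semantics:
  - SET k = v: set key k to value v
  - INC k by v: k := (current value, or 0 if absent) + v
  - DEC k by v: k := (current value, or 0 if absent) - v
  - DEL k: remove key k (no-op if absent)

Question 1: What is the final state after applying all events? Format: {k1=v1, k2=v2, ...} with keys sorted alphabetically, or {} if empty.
Answer: {baz=-19, foo=-8}

Derivation:
  after event 1 (t=9: SET foo = -13): {foo=-13}
  after event 2 (t=10: INC bar by 7): {bar=7, foo=-13}
  after event 3 (t=20: SET bar = 8): {bar=8, foo=-13}
  after event 4 (t=22: INC baz by 3): {bar=8, baz=3, foo=-13}
  after event 5 (t=23: DEC baz by 5): {bar=8, baz=-2, foo=-13}
  after event 6 (t=26: DEL bar): {baz=-2, foo=-13}
  after event 7 (t=35: SET baz = -19): {baz=-19, foo=-13}
  after event 8 (t=43: INC foo by 5): {baz=-19, foo=-8}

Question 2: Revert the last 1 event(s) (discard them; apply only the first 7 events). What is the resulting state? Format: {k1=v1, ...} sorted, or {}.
Answer: {baz=-19, foo=-13}

Derivation:
Keep first 7 events (discard last 1):
  after event 1 (t=9: SET foo = -13): {foo=-13}
  after event 2 (t=10: INC bar by 7): {bar=7, foo=-13}
  after event 3 (t=20: SET bar = 8): {bar=8, foo=-13}
  after event 4 (t=22: INC baz by 3): {bar=8, baz=3, foo=-13}
  after event 5 (t=23: DEC baz by 5): {bar=8, baz=-2, foo=-13}
  after event 6 (t=26: DEL bar): {baz=-2, foo=-13}
  after event 7 (t=35: SET baz = -19): {baz=-19, foo=-13}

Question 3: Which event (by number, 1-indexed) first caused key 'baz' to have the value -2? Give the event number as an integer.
Answer: 5

Derivation:
Looking for first event where baz becomes -2:
  event 4: baz = 3
  event 5: baz 3 -> -2  <-- first match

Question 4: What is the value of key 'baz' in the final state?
Track key 'baz' through all 8 events:
  event 1 (t=9: SET foo = -13): baz unchanged
  event 2 (t=10: INC bar by 7): baz unchanged
  event 3 (t=20: SET bar = 8): baz unchanged
  event 4 (t=22: INC baz by 3): baz (absent) -> 3
  event 5 (t=23: DEC baz by 5): baz 3 -> -2
  event 6 (t=26: DEL bar): baz unchanged
  event 7 (t=35: SET baz = -19): baz -2 -> -19
  event 8 (t=43: INC foo by 5): baz unchanged
Final: baz = -19

Answer: -19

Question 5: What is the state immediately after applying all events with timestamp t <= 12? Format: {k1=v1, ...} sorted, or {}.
Apply events with t <= 12 (2 events):
  after event 1 (t=9: SET foo = -13): {foo=-13}
  after event 2 (t=10: INC bar by 7): {bar=7, foo=-13}

Answer: {bar=7, foo=-13}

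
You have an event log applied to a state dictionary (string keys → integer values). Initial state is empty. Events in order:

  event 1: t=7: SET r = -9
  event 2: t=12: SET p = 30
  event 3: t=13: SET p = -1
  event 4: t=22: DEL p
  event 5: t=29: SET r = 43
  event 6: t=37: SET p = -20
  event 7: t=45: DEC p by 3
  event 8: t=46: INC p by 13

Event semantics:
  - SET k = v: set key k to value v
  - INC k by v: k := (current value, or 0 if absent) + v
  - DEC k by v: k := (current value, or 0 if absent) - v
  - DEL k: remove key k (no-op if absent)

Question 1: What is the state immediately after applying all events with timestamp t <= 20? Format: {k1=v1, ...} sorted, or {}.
Answer: {p=-1, r=-9}

Derivation:
Apply events with t <= 20 (3 events):
  after event 1 (t=7: SET r = -9): {r=-9}
  after event 2 (t=12: SET p = 30): {p=30, r=-9}
  after event 3 (t=13: SET p = -1): {p=-1, r=-9}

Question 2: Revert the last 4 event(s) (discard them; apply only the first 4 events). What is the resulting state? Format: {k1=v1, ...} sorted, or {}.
Answer: {r=-9}

Derivation:
Keep first 4 events (discard last 4):
  after event 1 (t=7: SET r = -9): {r=-9}
  after event 2 (t=12: SET p = 30): {p=30, r=-9}
  after event 3 (t=13: SET p = -1): {p=-1, r=-9}
  after event 4 (t=22: DEL p): {r=-9}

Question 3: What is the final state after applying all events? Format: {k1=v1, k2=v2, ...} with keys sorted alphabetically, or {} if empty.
  after event 1 (t=7: SET r = -9): {r=-9}
  after event 2 (t=12: SET p = 30): {p=30, r=-9}
  after event 3 (t=13: SET p = -1): {p=-1, r=-9}
  after event 4 (t=22: DEL p): {r=-9}
  after event 5 (t=29: SET r = 43): {r=43}
  after event 6 (t=37: SET p = -20): {p=-20, r=43}
  after event 7 (t=45: DEC p by 3): {p=-23, r=43}
  after event 8 (t=46: INC p by 13): {p=-10, r=43}

Answer: {p=-10, r=43}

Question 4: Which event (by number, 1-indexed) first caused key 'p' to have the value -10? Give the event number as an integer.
Answer: 8

Derivation:
Looking for first event where p becomes -10:
  event 2: p = 30
  event 3: p = -1
  event 4: p = (absent)
  event 6: p = -20
  event 7: p = -23
  event 8: p -23 -> -10  <-- first match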